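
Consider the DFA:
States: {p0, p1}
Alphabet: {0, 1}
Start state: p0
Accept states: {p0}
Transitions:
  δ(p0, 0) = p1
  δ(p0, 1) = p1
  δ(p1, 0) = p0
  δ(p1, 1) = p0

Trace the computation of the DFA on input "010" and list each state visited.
read '0': p0 → p1
  read '1': p1 → p0
  read '0': p0 → p1
p0 -> p1 -> p0 -> p1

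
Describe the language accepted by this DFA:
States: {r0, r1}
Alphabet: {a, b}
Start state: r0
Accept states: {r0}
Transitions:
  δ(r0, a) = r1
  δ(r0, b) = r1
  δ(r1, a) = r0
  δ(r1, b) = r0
Testing a few strings:
  'ab' → accept
  'bbb' → reject
  'ba' → accept
  'b' → reject
State roles: r0=even length so far; r1=odd length so far
All strings over {a,b} of even length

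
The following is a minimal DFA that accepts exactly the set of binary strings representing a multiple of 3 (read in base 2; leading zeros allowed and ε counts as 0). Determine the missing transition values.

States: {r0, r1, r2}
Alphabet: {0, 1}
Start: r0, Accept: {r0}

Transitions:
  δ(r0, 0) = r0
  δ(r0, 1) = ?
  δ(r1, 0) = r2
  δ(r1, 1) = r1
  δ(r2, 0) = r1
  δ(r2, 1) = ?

From the language and accept set, identify what each state tracks — r0: value ≡ 0 (mod 3); r1: value ≡ 2 (mod 3); r2: value ≡ 1 (mod 3).
Each missing δ(q, a) is the state matching the new tracked value after reading a.
δ(r0, 1) = r2; δ(r2, 1) = r0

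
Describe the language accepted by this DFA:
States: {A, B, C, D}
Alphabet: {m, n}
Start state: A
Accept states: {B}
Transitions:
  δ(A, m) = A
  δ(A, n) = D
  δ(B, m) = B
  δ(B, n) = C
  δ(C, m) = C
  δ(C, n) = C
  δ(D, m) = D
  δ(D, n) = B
Testing a few strings:
  'nn' → accept
  'm' → reject
  'mnmm' → reject
  'mnn' → accept
State roles: A=zero n's; B=two n's; C=≥ three n's (dead); D=one n
All strings over {m,n} containing exactly two n's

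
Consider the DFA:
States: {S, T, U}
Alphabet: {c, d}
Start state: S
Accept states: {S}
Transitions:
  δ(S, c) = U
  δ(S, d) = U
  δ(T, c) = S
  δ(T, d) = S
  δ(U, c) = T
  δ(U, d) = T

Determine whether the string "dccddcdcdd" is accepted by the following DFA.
Processing string "dccddcdcdd":
  S --d--> U
  U --c--> T
  T --c--> S
  S --d--> U
  U --d--> T
  T --c--> S
  S --d--> U
  U --c--> T
  T --d--> S
  S --d--> U
Final state: U
Accept states: {S}
No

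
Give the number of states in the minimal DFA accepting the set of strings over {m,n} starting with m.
By Myhill–Nerode, count the distinguishable equivalence classes: three classes — empty / started with m / started with n (dead).
3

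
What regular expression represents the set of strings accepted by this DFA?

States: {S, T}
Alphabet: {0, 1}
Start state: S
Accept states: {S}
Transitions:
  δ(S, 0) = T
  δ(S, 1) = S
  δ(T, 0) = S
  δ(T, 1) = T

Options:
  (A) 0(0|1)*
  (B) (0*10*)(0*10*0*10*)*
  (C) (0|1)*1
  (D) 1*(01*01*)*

Check each option against the DFA on short strings; one disagreement eliminates an option:
  (A) 0(0|1)*: on ε the DFA stays in S and accepts (S ∈ Accept), but the regex does not match it → eliminate
  (B) (0*10*)(0*10*0*10*)*: on ε the DFA stays in S and accepts (S ∈ Accept), but the regex does not match it → eliminate
  (C) (0|1)*1: on ε the DFA stays in S and accepts (S ∈ Accept), but the regex does not match it → eliminate
  (D) 1*(01*01*)*: agrees with the DFA on every string of length ≤ 6
Only (D) is consistent with the DFA.
(D) 1*(01*01*)*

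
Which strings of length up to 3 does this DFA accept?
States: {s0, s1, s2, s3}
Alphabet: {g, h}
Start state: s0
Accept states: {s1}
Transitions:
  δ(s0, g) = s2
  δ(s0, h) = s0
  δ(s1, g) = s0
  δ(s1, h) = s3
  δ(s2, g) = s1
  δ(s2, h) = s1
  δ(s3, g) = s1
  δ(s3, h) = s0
gg, gh, hgg, hgh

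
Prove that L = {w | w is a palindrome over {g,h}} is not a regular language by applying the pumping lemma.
Assume L is regular with pumping length p. Idea: pumping the leading g-block breaks the symmetry.
Choose s = g^p h g^p (a palindrome of length 2p+1 ≥ p). By the pumping lemma, s = xyz with |xy| ≤ p, |y| > 0, so y = g^k with k > 0 (xy lies entirely in the first g^p). Then xy²z = g^(p+k) h g^p, which is not a palindrome since p+k ≠ p.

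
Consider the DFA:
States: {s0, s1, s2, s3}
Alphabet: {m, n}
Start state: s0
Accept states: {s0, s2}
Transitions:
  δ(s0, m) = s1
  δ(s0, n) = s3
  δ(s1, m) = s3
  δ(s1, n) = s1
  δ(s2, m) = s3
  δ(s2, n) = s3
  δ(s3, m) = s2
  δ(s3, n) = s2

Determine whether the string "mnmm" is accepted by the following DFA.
Processing string "mnmm":
  s0 --m--> s1
  s1 --n--> s1
  s1 --m--> s3
  s3 --m--> s2
Final state: s2
Accept states: {s0, s2}
Yes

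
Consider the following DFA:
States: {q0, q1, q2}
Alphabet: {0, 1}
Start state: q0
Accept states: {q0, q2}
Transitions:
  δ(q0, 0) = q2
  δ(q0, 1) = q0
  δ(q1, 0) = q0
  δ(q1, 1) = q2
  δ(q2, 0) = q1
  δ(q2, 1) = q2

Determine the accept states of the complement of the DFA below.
Complement accept states = All states \ Original accept states
= {q0, q1, q2} \ {q0, q2}
{q1}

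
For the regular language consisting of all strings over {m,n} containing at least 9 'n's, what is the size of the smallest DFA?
By Myhill–Nerode, count the distinguishable equivalence classes: 10 classes — having seen 0, 1, …, 8, or ≥9 copies of 'n'; any two classes i < j (j ≤ 9) are distinguished by the string n^(9−j), which takes class j to 9 copies (accepted) but leaves class i below 9 (rejected).
10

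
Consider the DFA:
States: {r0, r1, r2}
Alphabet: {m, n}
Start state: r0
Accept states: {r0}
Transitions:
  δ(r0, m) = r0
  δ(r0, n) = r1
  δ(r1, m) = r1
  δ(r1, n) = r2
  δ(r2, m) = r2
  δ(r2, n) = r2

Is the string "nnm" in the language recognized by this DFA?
Processing string "nnm":
  r0 --n--> r1
  r1 --n--> r2
  r2 --m--> r2
Final state: r2
Accept states: {r0}
No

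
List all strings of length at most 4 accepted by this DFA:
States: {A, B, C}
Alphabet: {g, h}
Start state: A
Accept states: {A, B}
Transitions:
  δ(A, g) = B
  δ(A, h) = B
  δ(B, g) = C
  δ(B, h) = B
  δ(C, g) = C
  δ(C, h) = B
ε, g, h, gh, hh, ggh, ghh, hgh, hhh, gggh, gghh, ghgh, ghhh, hggh, hghh, hhgh, hhhh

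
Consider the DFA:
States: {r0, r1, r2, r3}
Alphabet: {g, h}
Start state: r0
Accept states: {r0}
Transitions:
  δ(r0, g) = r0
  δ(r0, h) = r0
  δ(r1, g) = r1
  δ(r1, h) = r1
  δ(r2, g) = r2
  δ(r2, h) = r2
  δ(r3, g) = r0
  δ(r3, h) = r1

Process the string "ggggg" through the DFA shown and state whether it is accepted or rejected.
Processing string "ggggg":
  r0 --g--> r0
  r0 --g--> r0
  r0 --g--> r0
  r0 --g--> r0
  r0 --g--> r0
Final state: r0
Accept states: {r0}
Yes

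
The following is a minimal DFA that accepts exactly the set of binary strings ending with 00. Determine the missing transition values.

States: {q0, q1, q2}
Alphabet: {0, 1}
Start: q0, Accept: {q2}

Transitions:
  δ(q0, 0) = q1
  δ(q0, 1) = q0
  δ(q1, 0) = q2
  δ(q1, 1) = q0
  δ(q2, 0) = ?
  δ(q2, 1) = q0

From the language and accept set, identify what each state tracks — q0: last symbol not 0; q1: one trailing 0; q2: two trailing 0's.
Each missing δ(q, a) is the state matching the new tracked value after reading a.
δ(q2, 0) = q2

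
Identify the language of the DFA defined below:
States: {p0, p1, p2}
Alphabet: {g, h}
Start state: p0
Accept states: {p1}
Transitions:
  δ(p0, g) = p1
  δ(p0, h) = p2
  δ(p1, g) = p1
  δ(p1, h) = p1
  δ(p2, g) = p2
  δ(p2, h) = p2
Testing a few strings:
  'hhh' → reject
  'hg' → reject
  'hgg' → reject
  'h' → reject
State roles: p0=no input read; p1=started with g; p2=started with h (dead)
All strings over {g,h} starting with g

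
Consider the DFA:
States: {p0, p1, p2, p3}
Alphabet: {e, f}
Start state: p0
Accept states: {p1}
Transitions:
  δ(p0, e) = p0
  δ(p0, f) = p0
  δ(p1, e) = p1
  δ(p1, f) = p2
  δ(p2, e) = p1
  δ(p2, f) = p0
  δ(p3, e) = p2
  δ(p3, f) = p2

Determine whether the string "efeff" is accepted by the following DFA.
Processing string "efeff":
  p0 --e--> p0
  p0 --f--> p0
  p0 --e--> p0
  p0 --f--> p0
  p0 --f--> p0
Final state: p0
Accept states: {p1}
No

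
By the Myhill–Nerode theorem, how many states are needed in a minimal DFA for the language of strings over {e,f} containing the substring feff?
By Myhill–Nerode, count the distinguishable equivalence classes: 5 classes — one per longest suffix of the input that is a prefix of 'feff' (lengths 0 through 3), plus an absorbing 'already seen feff' class.
5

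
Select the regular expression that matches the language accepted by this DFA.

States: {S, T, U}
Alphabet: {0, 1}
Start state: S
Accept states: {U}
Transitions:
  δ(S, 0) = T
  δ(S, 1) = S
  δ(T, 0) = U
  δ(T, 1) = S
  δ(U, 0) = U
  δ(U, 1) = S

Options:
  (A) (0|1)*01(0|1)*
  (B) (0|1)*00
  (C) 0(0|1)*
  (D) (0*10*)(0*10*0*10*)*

Check each option against the DFA on short strings; one disagreement eliminates an option:
  (A) (0|1)*01(0|1)*: on '00' the DFA goes S → T → U and accepts (U ∈ Accept), but the regex does not match it → eliminate
  (B) (0|1)*00: agrees with the DFA on every string of length ≤ 6
  (C) 0(0|1)*: on '0' the DFA goes S → T and rejects (T ∉ Accept), but the regex matches it → eliminate
  (D) (0*10*)(0*10*0*10*)*: on '1' the DFA goes S → S and rejects (S ∉ Accept), but the regex matches it → eliminate
Only (B) is consistent with the DFA.
(B) (0|1)*00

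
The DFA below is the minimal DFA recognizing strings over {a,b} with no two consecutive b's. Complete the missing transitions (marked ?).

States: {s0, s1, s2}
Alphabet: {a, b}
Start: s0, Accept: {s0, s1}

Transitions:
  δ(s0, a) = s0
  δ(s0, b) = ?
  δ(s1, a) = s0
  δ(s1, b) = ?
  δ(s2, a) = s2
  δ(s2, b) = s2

From the language and accept set, identify what each state tracks — s0: last symbol not b (ok); s1: last symbol b (ok); s2: saw bb (dead).
Each missing δ(q, a) is the state matching the new tracked value after reading a.
δ(s0, b) = s1; δ(s1, b) = s2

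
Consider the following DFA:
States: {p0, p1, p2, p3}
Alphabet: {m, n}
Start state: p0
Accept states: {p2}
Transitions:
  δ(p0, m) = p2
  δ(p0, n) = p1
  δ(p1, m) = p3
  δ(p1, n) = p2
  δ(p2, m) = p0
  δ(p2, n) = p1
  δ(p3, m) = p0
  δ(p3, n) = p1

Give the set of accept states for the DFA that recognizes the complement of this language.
Complement accept states = All states \ Original accept states
= {p0, p1, p2, p3} \ {p2}
{p0, p1, p3}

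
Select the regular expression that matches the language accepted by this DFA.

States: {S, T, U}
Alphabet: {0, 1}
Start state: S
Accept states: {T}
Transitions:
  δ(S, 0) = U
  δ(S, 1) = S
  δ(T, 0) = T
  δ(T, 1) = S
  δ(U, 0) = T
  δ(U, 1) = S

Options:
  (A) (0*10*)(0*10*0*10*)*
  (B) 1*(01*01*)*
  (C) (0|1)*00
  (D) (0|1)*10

Check each option against the DFA on short strings; one disagreement eliminates an option:
  (A) (0*10*)(0*10*0*10*)*: on '1' the DFA goes S → S and rejects (S ∉ Accept), but the regex matches it → eliminate
  (B) 1*(01*01*)*: on ε the DFA stays in S and rejects (S ∉ Accept), but the regex matches it → eliminate
  (C) (0|1)*00: agrees with the DFA on every string of length ≤ 6
  (D) (0|1)*10: on '00' the DFA goes S → U → T and accepts (T ∈ Accept), but the regex does not match it → eliminate
Only (C) is consistent with the DFA.
(C) (0|1)*00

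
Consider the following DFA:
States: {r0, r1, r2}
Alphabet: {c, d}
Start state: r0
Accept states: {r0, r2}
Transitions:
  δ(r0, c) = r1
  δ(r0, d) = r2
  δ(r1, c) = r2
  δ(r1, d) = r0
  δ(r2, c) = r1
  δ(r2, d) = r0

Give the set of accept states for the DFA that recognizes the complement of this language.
Complement accept states = All states \ Original accept states
= {r0, r1, r2} \ {r0, r2}
{r1}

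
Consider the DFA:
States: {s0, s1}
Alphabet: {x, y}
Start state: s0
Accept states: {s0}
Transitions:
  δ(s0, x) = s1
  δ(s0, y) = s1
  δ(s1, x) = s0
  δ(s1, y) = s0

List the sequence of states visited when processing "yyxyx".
read 'y': s0 → s1
  read 'y': s1 → s0
  read 'x': s0 → s1
  read 'y': s1 → s0
  read 'x': s0 → s1
s0 -> s1 -> s0 -> s1 -> s0 -> s1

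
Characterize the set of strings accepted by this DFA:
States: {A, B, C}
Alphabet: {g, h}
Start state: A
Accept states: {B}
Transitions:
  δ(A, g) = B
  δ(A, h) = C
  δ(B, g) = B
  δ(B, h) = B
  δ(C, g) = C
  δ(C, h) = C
Testing a few strings:
  'hhh' → reject
  'h' → reject
  'ghh' → accept
  'hhg' → reject
State roles: A=no input read; B=started with g; C=started with h (dead)
All strings over {g,h} starting with g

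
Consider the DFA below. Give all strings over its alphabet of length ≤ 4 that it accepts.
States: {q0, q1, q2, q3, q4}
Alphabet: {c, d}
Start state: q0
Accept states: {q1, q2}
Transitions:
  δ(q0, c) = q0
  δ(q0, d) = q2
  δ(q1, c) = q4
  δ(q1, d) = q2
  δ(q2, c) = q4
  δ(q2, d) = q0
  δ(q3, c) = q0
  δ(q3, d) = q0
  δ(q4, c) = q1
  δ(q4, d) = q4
d, cd, ccd, dcc, ddd, cccd, cdcc, cddd, dccd, dcdc, ddcd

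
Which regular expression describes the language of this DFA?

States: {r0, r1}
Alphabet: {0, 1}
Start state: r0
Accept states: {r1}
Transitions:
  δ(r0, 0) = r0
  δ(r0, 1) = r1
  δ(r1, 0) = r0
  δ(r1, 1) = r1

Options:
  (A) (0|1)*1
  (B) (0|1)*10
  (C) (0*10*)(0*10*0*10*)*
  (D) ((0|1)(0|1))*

Check each option against the DFA on short strings; one disagreement eliminates an option:
  (A) (0|1)*1: agrees with the DFA on every string of length ≤ 6
  (B) (0|1)*10: on '1' the DFA goes r0 → r1 and accepts (r1 ∈ Accept), but the regex does not match it → eliminate
  (C) (0*10*)(0*10*0*10*)*: on '10' the DFA goes r0 → r1 → r0 and rejects (r0 ∉ Accept), but the regex matches it → eliminate
  (D) ((0|1)(0|1))*: on ε the DFA stays in r0 and rejects (r0 ∉ Accept), but the regex matches it → eliminate
Only (A) is consistent with the DFA.
(A) (0|1)*1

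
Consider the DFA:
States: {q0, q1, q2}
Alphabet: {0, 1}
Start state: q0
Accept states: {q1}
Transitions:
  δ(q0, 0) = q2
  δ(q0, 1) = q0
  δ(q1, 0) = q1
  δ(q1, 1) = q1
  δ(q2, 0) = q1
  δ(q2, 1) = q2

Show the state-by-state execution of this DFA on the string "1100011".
read '1': q0 → q0
  read '1': q0 → q0
  read '0': q0 → q2
  read '0': q2 → q1
  read '0': q1 → q1
  read '1': q1 → q1
  read '1': q1 → q1
q0 -> q0 -> q0 -> q2 -> q1 -> q1 -> q1 -> q1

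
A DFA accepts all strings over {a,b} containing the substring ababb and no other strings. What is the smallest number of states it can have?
By Myhill–Nerode, count the distinguishable equivalence classes: 6 classes — one per longest suffix of the input that is a prefix of 'ababb' (lengths 0 through 4), plus an absorbing 'already seen ababb' class.
6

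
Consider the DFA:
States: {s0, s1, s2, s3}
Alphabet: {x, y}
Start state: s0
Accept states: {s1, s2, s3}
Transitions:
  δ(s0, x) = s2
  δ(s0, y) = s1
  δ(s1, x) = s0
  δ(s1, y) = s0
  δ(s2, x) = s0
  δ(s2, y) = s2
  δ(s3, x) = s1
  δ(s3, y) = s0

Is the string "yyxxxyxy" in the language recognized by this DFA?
Processing string "yyxxxyxy":
  s0 --y--> s1
  s1 --y--> s0
  s0 --x--> s2
  s2 --x--> s0
  s0 --x--> s2
  s2 --y--> s2
  s2 --x--> s0
  s0 --y--> s1
Final state: s1
Accept states: {s1, s2, s3}
Yes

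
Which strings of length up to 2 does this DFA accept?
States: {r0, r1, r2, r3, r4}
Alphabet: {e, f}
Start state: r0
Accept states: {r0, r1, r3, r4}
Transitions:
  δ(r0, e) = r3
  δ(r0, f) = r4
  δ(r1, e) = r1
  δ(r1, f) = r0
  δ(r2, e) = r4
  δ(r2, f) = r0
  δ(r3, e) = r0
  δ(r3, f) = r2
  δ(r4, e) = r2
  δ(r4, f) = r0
ε, e, f, ee, ff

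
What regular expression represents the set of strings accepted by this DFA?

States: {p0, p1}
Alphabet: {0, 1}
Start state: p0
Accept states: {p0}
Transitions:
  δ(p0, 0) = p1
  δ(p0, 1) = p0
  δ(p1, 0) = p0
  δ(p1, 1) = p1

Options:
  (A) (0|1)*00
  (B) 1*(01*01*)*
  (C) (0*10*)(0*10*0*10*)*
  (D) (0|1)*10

Check each option against the DFA on short strings; one disagreement eliminates an option:
  (A) (0|1)*00: on ε the DFA stays in p0 and accepts (p0 ∈ Accept), but the regex does not match it → eliminate
  (B) 1*(01*01*)*: agrees with the DFA on every string of length ≤ 6
  (C) (0*10*)(0*10*0*10*)*: on ε the DFA stays in p0 and accepts (p0 ∈ Accept), but the regex does not match it → eliminate
  (D) (0|1)*10: on ε the DFA stays in p0 and accepts (p0 ∈ Accept), but the regex does not match it → eliminate
Only (B) is consistent with the DFA.
(B) 1*(01*01*)*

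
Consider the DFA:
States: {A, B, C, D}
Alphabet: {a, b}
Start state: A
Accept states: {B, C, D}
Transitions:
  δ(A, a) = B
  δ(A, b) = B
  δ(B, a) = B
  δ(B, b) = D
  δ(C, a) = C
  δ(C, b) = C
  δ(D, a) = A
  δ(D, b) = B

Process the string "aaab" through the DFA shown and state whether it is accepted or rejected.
Processing string "aaab":
  A --a--> B
  B --a--> B
  B --a--> B
  B --b--> D
Final state: D
Accept states: {B, C, D}
Yes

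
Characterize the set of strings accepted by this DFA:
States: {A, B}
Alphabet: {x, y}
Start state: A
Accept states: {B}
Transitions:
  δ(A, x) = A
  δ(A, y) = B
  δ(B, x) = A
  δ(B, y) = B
Testing a few strings:
  'x' → reject
  'y' → accept
  'xy' → accept
  'yy' → accept
State roles: A=last symbol not y; B=last symbol is y
All strings over {x,y} ending with y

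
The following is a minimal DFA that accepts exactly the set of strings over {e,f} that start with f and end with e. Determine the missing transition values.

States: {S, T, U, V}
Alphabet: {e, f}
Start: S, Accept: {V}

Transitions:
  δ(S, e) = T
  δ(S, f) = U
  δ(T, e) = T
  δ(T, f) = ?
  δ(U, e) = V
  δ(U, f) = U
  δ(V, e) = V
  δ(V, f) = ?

From the language and accept set, identify what each state tracks — S: no input read; T: started with e (dead); U: started with f, last symbol f; V: started with f, last symbol e.
Each missing δ(q, a) is the state matching the new tracked value after reading a.
δ(T, f) = T; δ(V, f) = U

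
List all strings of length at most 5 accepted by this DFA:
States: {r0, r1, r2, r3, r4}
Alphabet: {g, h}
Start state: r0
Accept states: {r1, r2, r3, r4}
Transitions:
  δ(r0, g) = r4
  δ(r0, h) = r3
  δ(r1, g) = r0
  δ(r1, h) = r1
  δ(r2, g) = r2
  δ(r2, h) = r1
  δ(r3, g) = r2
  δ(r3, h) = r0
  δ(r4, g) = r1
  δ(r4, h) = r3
g, h, gg, gh, hg, ggh, ghg, hgg, hgh, hhg, hhh, gggg, gggh, gghh, ghgg, ghgh, ghhg, ghhh, hggg, hggh, hghh, hhgg, hhgh, hhhg, ggggg, ggggh, ggghg, gghgg, gghgh, gghhh, ghggg, ghggh, ghghh, ghhgg, ghhgh, ghhhg, hgggg, hgggh, hgghh, hghgg, hghgh, hghhh, hhggh, hhghg, hhhgg, hhhgh, hhhhg, hhhhh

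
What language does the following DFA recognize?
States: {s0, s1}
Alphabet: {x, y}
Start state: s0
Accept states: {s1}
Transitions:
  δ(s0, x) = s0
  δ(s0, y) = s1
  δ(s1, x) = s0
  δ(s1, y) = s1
Testing a few strings:
  'xyy' → accept
  'yxx' → reject
  'xy' → accept
  'x' → reject
State roles: s0=last symbol not y; s1=last symbol is y
All strings over {x,y} ending with y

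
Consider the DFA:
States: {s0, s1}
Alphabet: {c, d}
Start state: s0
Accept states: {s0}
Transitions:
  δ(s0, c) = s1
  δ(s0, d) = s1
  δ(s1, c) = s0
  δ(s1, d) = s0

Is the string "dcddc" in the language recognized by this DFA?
Processing string "dcddc":
  s0 --d--> s1
  s1 --c--> s0
  s0 --d--> s1
  s1 --d--> s0
  s0 --c--> s1
Final state: s1
Accept states: {s0}
No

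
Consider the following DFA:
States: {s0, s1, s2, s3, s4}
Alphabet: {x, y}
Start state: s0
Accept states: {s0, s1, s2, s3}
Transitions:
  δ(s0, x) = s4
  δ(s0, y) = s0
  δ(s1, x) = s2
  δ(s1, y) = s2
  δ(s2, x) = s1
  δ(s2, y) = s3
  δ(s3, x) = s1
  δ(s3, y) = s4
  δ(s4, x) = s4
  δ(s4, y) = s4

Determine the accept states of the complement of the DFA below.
Complement accept states = All states \ Original accept states
= {s0, s1, s2, s3, s4} \ {s0, s1, s2, s3}
{s4}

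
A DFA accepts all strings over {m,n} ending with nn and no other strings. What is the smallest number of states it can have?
By Myhill–Nerode, count the distinguishable equivalence classes: 3 classes — one per longest suffix of the input that is a prefix of 'nn' (lengths 0 through 2); only the length-2 class is accepting.
3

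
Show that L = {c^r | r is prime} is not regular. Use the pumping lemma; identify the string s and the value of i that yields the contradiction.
Assume L is regular with pumping length p. Idea: pumping by a suitable count produces a composite length.
Let q be a prime with q ≥ p and choose s = c^q ∈ L. By the pumping lemma, s = xyz with |xy| ≤ p, |y| = k ≥ 1. Take i = q+1: |xy^(q+1)z| = q + q·k = q(1+k). Since q ≥ 2 and 1+k ≥ 2, q(1+k) is composite, so xy^(q+1)z ∉ L.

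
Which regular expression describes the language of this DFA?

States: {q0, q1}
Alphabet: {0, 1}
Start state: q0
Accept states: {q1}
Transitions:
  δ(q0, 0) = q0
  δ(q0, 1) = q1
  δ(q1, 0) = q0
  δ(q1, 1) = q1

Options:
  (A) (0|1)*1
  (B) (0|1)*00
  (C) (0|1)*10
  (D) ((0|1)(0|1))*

Check each option against the DFA on short strings; one disagreement eliminates an option:
  (A) (0|1)*1: agrees with the DFA on every string of length ≤ 6
  (B) (0|1)*00: on '1' the DFA goes q0 → q1 and accepts (q1 ∈ Accept), but the regex does not match it → eliminate
  (C) (0|1)*10: on '1' the DFA goes q0 → q1 and accepts (q1 ∈ Accept), but the regex does not match it → eliminate
  (D) ((0|1)(0|1))*: on ε the DFA stays in q0 and rejects (q0 ∉ Accept), but the regex matches it → eliminate
Only (A) is consistent with the DFA.
(A) (0|1)*1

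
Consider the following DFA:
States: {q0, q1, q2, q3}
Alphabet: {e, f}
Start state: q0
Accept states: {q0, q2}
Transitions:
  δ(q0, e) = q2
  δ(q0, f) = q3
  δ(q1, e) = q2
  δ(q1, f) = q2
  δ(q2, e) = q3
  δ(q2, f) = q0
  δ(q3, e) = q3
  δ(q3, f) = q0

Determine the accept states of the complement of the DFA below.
Complement accept states = All states \ Original accept states
= {q0, q1, q2, q3} \ {q0, q2}
{q1, q3}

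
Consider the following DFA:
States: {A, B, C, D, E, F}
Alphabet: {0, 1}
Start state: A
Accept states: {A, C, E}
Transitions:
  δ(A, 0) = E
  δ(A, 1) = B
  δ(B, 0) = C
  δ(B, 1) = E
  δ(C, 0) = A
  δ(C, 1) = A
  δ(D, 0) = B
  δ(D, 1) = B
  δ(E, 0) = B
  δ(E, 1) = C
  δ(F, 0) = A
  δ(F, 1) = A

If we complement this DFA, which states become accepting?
Complement accept states = All states \ Original accept states
= {A, B, C, D, E, F} \ {A, C, E}
{B, D, F}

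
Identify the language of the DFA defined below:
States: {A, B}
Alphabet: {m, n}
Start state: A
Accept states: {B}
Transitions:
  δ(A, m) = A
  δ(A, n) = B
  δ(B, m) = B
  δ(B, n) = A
Testing a few strings:
  'mn' → accept
  'nmn' → reject
  'm' → reject
  'nnn' → accept
State roles: A=even number of n's so far; B=odd number of n's so far
All strings over {m,n} with an odd number of n's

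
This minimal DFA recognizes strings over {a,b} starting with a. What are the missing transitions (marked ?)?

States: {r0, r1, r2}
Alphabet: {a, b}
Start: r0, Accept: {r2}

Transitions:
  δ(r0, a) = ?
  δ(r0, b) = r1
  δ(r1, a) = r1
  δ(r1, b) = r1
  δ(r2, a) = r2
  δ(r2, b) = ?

From the language and accept set, identify what each state tracks — r0: no input read; r1: started with b (dead); r2: started with a.
Each missing δ(q, a) is the state matching the new tracked value after reading a.
δ(r0, a) = r2; δ(r2, b) = r2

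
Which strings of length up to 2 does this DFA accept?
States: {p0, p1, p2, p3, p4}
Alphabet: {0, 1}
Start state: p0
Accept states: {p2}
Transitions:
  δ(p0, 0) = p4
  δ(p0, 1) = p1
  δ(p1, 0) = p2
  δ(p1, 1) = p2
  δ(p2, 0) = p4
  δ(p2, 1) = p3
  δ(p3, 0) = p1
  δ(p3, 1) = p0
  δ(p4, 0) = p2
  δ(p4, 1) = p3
00, 10, 11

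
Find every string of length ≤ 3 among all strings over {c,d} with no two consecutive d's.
ε, c, d, cc, cd, dc, ccc, ccd, cdc, dcc, dcd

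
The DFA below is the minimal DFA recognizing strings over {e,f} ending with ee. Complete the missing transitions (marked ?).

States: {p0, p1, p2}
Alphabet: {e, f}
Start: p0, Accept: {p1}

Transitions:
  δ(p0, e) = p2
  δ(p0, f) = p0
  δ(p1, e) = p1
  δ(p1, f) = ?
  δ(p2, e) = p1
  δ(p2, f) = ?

From the language and accept set, identify what each state tracks — p0: last symbol not e; p1: two trailing e's; p2: one trailing e.
Each missing δ(q, a) is the state matching the new tracked value after reading a.
δ(p1, f) = p0; δ(p2, f) = p0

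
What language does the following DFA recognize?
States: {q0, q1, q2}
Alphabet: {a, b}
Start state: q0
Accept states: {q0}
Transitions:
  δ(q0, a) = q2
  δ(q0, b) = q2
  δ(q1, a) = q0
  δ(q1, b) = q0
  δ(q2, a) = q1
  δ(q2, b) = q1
Testing a few strings:
  'aabb' → reject
  'a' → reject
  'bbab' → reject
  'b' → reject
State roles: q0=length ≡ 0 (mod 3); q1=length ≡ 2 (mod 3); q2=length ≡ 1 (mod 3)
All strings over {a,b} whose length is a multiple of 3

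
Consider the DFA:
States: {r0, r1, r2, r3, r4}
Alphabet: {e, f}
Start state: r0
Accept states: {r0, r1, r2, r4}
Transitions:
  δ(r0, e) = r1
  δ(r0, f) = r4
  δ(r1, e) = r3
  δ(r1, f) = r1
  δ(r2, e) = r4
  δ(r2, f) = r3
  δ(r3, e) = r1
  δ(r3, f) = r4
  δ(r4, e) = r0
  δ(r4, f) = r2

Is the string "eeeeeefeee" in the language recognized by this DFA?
Processing string "eeeeeefeee":
  r0 --e--> r1
  r1 --e--> r3
  r3 --e--> r1
  r1 --e--> r3
  r3 --e--> r1
  r1 --e--> r3
  r3 --f--> r4
  r4 --e--> r0
  r0 --e--> r1
  r1 --e--> r3
Final state: r3
Accept states: {r0, r1, r2, r4}
No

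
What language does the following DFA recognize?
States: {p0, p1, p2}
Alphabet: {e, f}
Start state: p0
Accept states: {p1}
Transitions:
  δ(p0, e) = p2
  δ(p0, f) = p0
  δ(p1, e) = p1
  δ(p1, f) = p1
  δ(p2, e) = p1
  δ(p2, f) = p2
Testing a few strings:
  'efef' → accept
  'ff' → reject
  'ffff' → reject
  'f' → reject
State roles: p0=zero e's seen; p1=≥ two e's seen; p2=one e seen
All strings over {e,f} containing at least two e's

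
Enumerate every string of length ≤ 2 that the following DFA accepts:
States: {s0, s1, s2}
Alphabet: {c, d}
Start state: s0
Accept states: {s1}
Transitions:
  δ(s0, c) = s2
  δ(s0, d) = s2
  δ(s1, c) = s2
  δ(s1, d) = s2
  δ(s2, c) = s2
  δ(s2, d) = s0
None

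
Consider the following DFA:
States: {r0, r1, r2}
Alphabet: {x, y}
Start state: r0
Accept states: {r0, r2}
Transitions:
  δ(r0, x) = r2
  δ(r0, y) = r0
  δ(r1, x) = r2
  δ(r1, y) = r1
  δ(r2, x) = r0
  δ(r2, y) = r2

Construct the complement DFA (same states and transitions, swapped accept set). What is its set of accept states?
Complement accept states = All states \ Original accept states
= {r0, r1, r2} \ {r0, r2}
{r1}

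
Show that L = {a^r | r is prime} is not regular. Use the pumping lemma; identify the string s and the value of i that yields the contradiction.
Assume L is regular with pumping length p. Idea: pumping by a suitable count produces a composite length.
Let q be a prime with q ≥ p and choose s = a^q ∈ L. By the pumping lemma, s = xyz with |xy| ≤ p, |y| = k ≥ 1. Take i = q+1: |xy^(q+1)z| = q + q·k = q(1+k). Since q ≥ 2 and 1+k ≥ 2, q(1+k) is composite, so xy^(q+1)z ∉ L.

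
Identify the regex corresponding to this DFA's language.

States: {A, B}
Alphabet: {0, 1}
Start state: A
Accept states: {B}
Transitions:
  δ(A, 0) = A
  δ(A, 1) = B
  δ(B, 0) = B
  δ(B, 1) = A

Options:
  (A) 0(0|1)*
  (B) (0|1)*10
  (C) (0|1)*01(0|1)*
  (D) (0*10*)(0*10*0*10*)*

Check each option against the DFA on short strings; one disagreement eliminates an option:
  (A) 0(0|1)*: on '0' the DFA goes A → A and rejects (A ∉ Accept), but the regex matches it → eliminate
  (B) (0|1)*10: on '1' the DFA goes A → B and accepts (B ∈ Accept), but the regex does not match it → eliminate
  (C) (0|1)*01(0|1)*: on '1' the DFA goes A → B and accepts (B ∈ Accept), but the regex does not match it → eliminate
  (D) (0*10*)(0*10*0*10*)*: agrees with the DFA on every string of length ≤ 6
Only (D) is consistent with the DFA.
(D) (0*10*)(0*10*0*10*)*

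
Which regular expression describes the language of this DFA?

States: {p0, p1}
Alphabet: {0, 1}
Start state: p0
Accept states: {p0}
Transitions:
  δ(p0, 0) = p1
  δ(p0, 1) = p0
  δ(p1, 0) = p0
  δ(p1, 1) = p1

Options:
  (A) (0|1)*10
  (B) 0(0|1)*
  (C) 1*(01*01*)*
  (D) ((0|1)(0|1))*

Check each option against the DFA on short strings; one disagreement eliminates an option:
  (A) (0|1)*10: on ε the DFA stays in p0 and accepts (p0 ∈ Accept), but the regex does not match it → eliminate
  (B) 0(0|1)*: on ε the DFA stays in p0 and accepts (p0 ∈ Accept), but the regex does not match it → eliminate
  (C) 1*(01*01*)*: agrees with the DFA on every string of length ≤ 6
  (D) ((0|1)(0|1))*: on '1' the DFA goes p0 → p0 and accepts (p0 ∈ Accept), but the regex does not match it → eliminate
Only (C) is consistent with the DFA.
(C) 1*(01*01*)*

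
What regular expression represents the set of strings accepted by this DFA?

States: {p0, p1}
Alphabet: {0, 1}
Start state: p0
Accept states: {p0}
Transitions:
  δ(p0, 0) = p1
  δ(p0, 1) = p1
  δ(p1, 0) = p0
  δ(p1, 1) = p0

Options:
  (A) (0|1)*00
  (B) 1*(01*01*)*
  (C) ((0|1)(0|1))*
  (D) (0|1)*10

Check each option against the DFA on short strings; one disagreement eliminates an option:
  (A) (0|1)*00: on ε the DFA stays in p0 and accepts (p0 ∈ Accept), but the regex does not match it → eliminate
  (B) 1*(01*01*)*: on '1' the DFA goes p0 → p1 and rejects (p1 ∉ Accept), but the regex matches it → eliminate
  (C) ((0|1)(0|1))*: agrees with the DFA on every string of length ≤ 6
  (D) (0|1)*10: on ε the DFA stays in p0 and accepts (p0 ∈ Accept), but the regex does not match it → eliminate
Only (C) is consistent with the DFA.
(C) ((0|1)(0|1))*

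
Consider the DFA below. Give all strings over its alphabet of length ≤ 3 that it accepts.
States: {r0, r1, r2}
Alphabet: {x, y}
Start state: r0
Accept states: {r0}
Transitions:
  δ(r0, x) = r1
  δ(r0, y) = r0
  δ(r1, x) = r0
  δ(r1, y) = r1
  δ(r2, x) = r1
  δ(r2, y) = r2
ε, y, xx, yy, xxy, xyx, yxx, yyy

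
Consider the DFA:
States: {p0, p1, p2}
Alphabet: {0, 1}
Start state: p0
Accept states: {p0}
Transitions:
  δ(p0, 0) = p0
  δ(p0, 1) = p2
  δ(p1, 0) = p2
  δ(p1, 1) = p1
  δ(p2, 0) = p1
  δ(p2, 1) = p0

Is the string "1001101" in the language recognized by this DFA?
Processing string "1001101":
  p0 --1--> p2
  p2 --0--> p1
  p1 --0--> p2
  p2 --1--> p0
  p0 --1--> p2
  p2 --0--> p1
  p1 --1--> p1
Final state: p1
Accept states: {p0}
No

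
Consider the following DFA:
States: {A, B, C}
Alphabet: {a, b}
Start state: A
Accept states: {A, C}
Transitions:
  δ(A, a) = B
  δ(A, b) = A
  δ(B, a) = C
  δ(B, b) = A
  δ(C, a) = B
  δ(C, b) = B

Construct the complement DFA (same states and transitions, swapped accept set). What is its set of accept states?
Complement accept states = All states \ Original accept states
= {A, B, C} \ {A, C}
{B}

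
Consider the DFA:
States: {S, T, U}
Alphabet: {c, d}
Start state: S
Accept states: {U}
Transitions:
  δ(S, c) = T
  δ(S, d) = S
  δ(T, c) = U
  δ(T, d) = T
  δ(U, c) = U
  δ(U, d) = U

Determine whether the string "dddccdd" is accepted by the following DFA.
Processing string "dddccdd":
  S --d--> S
  S --d--> S
  S --d--> S
  S --c--> T
  T --c--> U
  U --d--> U
  U --d--> U
Final state: U
Accept states: {U}
Yes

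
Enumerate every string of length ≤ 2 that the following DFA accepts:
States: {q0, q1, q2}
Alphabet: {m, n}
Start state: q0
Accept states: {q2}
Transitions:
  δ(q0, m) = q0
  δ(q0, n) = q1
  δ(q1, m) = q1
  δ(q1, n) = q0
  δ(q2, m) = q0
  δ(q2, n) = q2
None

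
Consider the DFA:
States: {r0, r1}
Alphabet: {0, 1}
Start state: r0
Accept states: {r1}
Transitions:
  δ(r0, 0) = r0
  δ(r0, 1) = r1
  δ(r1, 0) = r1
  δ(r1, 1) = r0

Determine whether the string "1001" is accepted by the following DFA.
Processing string "1001":
  r0 --1--> r1
  r1 --0--> r1
  r1 --0--> r1
  r1 --1--> r0
Final state: r0
Accept states: {r1}
No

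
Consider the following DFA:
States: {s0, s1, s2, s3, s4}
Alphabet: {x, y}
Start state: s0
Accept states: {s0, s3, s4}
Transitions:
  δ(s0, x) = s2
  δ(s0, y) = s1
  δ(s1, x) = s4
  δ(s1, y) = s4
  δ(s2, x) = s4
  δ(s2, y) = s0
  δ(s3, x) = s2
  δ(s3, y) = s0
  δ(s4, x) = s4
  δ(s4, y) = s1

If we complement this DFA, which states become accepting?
Complement accept states = All states \ Original accept states
= {s0, s1, s2, s3, s4} \ {s0, s3, s4}
{s1, s2}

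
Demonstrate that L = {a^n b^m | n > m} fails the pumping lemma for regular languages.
Assume L is regular with pumping length p. Idea: pumping down the a-block drops the a-count to at most the b-count.
Choose s = a^(p+1) b^p ∈ L (|s| = 2p+1 ≥ p). By the pumping lemma, s = xyz with |xy| ≤ p, |y| > 0, so y = a^k with k ≥ 1. Take i = 0: xz = a^(p+1−k) b^p. Since k ≥ 1, p+1−k ≤ p, so the number of a's is no longer strictly greater than the number of b's, hence xz ∉ L.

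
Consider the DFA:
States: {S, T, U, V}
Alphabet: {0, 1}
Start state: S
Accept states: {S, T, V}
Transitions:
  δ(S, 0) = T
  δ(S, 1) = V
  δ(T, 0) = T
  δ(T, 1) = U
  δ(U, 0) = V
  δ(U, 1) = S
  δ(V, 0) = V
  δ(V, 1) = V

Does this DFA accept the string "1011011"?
Processing string "1011011":
  S --1--> V
  V --0--> V
  V --1--> V
  V --1--> V
  V --0--> V
  V --1--> V
  V --1--> V
Final state: V
Accept states: {S, T, V}
Yes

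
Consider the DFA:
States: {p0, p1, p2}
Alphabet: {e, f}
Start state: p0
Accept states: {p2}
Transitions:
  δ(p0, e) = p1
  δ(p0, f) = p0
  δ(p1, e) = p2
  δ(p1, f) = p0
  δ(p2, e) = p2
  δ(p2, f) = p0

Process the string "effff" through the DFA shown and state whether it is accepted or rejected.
Processing string "effff":
  p0 --e--> p1
  p1 --f--> p0
  p0 --f--> p0
  p0 --f--> p0
  p0 --f--> p0
Final state: p0
Accept states: {p2}
No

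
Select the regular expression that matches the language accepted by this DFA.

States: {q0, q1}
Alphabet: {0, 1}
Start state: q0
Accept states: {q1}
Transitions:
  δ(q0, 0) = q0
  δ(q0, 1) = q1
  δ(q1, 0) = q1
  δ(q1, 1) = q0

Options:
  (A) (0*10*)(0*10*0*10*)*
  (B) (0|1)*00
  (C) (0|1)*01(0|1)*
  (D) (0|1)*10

Check each option against the DFA on short strings; one disagreement eliminates an option:
  (A) (0*10*)(0*10*0*10*)*: agrees with the DFA on every string of length ≤ 6
  (B) (0|1)*00: on '1' the DFA goes q0 → q1 and accepts (q1 ∈ Accept), but the regex does not match it → eliminate
  (C) (0|1)*01(0|1)*: on '1' the DFA goes q0 → q1 and accepts (q1 ∈ Accept), but the regex does not match it → eliminate
  (D) (0|1)*10: on '1' the DFA goes q0 → q1 and accepts (q1 ∈ Accept), but the regex does not match it → eliminate
Only (A) is consistent with the DFA.
(A) (0*10*)(0*10*0*10*)*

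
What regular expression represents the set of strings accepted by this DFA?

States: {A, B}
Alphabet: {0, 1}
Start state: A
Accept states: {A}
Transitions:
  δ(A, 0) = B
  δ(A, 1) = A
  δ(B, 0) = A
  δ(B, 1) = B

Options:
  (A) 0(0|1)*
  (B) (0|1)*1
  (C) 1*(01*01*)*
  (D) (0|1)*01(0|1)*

Check each option against the DFA on short strings; one disagreement eliminates an option:
  (A) 0(0|1)*: on ε the DFA stays in A and accepts (A ∈ Accept), but the regex does not match it → eliminate
  (B) (0|1)*1: on ε the DFA stays in A and accepts (A ∈ Accept), but the regex does not match it → eliminate
  (C) 1*(01*01*)*: agrees with the DFA on every string of length ≤ 6
  (D) (0|1)*01(0|1)*: on ε the DFA stays in A and accepts (A ∈ Accept), but the regex does not match it → eliminate
Only (C) is consistent with the DFA.
(C) 1*(01*01*)*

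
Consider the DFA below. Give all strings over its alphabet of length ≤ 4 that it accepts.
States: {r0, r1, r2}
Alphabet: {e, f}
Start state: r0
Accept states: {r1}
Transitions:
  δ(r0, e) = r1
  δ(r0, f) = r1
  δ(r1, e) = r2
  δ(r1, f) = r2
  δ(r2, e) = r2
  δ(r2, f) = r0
e, f, eefe, eeff, effe, efff, fefe, feff, fffe, ffff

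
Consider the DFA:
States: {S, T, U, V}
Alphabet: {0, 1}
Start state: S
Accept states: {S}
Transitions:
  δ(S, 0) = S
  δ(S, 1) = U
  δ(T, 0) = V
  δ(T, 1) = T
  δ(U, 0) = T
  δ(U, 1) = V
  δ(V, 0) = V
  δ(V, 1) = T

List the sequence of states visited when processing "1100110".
read '1': S → U
  read '1': U → V
  read '0': V → V
  read '0': V → V
  read '1': V → T
  read '1': T → T
  read '0': T → V
S -> U -> V -> V -> V -> T -> T -> V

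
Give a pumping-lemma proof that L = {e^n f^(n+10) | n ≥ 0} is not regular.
Assume L is regular with pumping length p. Idea: pumping the e-block breaks the fixed offset of 10.
Choose s = e^p f^(p+10) ∈ L. By the pumping lemma, s = xyz with |xy| ≤ p, |y| > 0, so y = e^k with k ≥ 1. Then xy²z = e^(p+k) f^(p+10). For this to be in L we would need p+10 = (p+k)+10, i.e. k = 0, contradicting k ≥ 1. So xy²z ∉ L.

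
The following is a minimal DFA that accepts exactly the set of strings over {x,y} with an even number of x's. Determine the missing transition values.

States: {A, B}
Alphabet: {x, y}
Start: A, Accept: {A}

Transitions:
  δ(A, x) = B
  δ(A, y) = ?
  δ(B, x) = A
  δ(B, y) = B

From the language and accept set, identify what each state tracks — A: even number of x's so far; B: odd number of x's so far.
Each missing δ(q, a) is the state matching the new tracked value after reading a.
δ(A, y) = A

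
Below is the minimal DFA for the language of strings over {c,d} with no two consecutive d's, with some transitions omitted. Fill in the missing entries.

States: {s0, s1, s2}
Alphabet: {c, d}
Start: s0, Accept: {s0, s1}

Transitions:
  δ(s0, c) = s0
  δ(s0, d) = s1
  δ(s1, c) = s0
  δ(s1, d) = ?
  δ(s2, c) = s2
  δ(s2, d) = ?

From the language and accept set, identify what each state tracks — s0: last symbol not d (ok); s1: last symbol d (ok); s2: saw dd (dead).
Each missing δ(q, a) is the state matching the new tracked value after reading a.
δ(s1, d) = s2; δ(s2, d) = s2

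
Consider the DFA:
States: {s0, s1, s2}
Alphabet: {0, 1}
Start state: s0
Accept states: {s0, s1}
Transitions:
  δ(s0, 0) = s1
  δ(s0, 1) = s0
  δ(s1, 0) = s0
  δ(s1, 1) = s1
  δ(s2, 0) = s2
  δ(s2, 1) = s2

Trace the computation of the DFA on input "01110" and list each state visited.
read '0': s0 → s1
  read '1': s1 → s1
  read '1': s1 → s1
  read '1': s1 → s1
  read '0': s1 → s0
s0 -> s1 -> s1 -> s1 -> s1 -> s0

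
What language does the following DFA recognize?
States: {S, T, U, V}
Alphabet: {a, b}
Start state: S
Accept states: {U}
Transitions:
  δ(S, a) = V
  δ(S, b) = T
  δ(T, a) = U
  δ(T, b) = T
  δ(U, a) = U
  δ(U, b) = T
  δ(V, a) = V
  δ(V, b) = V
Testing a few strings:
  'aa' → reject
  'ba' → accept
  'aaab' → reject
  'a' → reject
State roles: S=no input read; T=started with b, last symbol b; U=started with b, last symbol a; V=started with a (dead)
All strings over {a,b} that start with b and end with a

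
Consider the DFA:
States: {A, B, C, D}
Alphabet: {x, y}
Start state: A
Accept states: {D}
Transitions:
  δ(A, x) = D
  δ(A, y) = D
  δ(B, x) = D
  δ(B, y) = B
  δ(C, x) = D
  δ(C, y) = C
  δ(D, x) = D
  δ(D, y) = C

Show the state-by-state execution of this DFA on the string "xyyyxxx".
read 'x': A → D
  read 'y': D → C
  read 'y': C → C
  read 'y': C → C
  read 'x': C → D
  read 'x': D → D
  read 'x': D → D
A -> D -> C -> C -> C -> D -> D -> D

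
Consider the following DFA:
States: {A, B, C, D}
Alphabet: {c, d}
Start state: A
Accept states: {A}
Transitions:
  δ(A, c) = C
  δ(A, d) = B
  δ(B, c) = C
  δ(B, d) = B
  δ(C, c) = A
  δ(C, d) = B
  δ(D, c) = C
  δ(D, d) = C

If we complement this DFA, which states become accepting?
Complement accept states = All states \ Original accept states
= {A, B, C, D} \ {A}
{B, C, D}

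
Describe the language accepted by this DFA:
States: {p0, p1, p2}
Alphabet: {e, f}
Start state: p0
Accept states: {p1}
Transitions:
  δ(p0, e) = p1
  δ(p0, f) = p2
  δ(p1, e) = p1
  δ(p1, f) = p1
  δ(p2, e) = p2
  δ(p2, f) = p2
Testing a few strings:
  'ee' → accept
  'f' → reject
  'ffe' → reject
  'e' → accept
State roles: p0=no input read; p1=started with e; p2=started with f (dead)
All strings over {e,f} starting with e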